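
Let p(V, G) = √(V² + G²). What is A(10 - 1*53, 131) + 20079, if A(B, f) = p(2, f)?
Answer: 20079 + √17165 ≈ 20210.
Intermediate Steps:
p(V, G) = √(G² + V²)
A(B, f) = √(4 + f²) (A(B, f) = √(f² + 2²) = √(f² + 4) = √(4 + f²))
A(10 - 1*53, 131) + 20079 = √(4 + 131²) + 20079 = √(4 + 17161) + 20079 = √17165 + 20079 = 20079 + √17165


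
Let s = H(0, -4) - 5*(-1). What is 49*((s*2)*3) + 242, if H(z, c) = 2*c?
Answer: -640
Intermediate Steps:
s = -3 (s = 2*(-4) - 5*(-1) = -8 + 5 = -3)
49*((s*2)*3) + 242 = 49*(-3*2*3) + 242 = 49*(-6*3) + 242 = 49*(-18) + 242 = -882 + 242 = -640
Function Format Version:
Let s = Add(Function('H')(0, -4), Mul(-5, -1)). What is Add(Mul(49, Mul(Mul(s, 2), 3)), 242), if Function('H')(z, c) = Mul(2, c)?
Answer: -640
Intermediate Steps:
s = -3 (s = Add(Mul(2, -4), Mul(-5, -1)) = Add(-8, 5) = -3)
Add(Mul(49, Mul(Mul(s, 2), 3)), 242) = Add(Mul(49, Mul(Mul(-3, 2), 3)), 242) = Add(Mul(49, Mul(-6, 3)), 242) = Add(Mul(49, -18), 242) = Add(-882, 242) = -640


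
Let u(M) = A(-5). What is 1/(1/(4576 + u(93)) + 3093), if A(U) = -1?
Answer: 4575/14150476 ≈ 0.00032331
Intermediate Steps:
u(M) = -1
1/(1/(4576 + u(93)) + 3093) = 1/(1/(4576 - 1) + 3093) = 1/(1/4575 + 3093) = 1/(14150476/4575) = 4575/14150476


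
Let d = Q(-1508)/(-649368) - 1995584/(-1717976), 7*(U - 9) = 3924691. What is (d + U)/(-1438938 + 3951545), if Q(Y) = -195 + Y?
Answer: 547307414128486619/2452678331218492104 ≈ 0.22315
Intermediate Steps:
U = 3924754/7 (U = 9 + (⅐)*3924691 = 9 + 3924691/7 = 3924754/7 ≈ 5.6068e+5)
d = 162349263005/139449829896 (d = (-195 - 1508)/(-649368) - 1995584/(-1717976) = -1703*(-1/649368) - 1995584*(-1/1717976) = 1703/649368 + 249448/214747 = 162349263005/139449829896 ≈ 1.1642)
(d + U)/(-1438938 + 3951545) = (162349263005/139449829896 + 3924754/7)/(-1438938 + 3951545) = (547307414128486619/976148809272)/2512607 = (547307414128486619/976148809272)*(1/2512607) = 547307414128486619/2452678331218492104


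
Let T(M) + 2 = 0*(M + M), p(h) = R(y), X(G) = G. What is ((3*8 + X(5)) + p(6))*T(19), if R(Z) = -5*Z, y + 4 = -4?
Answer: -138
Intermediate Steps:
y = -8 (y = -4 - 4 = -8)
p(h) = 40 (p(h) = -5*(-8) = 40)
T(M) = -2 (T(M) = -2 + 0*(M + M) = -2 + 0*(2*M) = -2 + 0 = -2)
((3*8 + X(5)) + p(6))*T(19) = ((3*8 + 5) + 40)*(-2) = ((24 + 5) + 40)*(-2) = (29 + 40)*(-2) = 69*(-2) = -138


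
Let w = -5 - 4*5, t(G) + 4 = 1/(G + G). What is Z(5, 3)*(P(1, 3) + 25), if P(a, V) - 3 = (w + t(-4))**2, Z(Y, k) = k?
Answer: 168243/64 ≈ 2628.8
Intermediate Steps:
t(G) = -4 + 1/(2*G) (t(G) = -4 + 1/(G + G) = -4 + 1/(2*G))
w = -25 (w = -5 - 20 = -25)
P(a, V) = 54481/64 (P(a, V) = 3 + (-25 + (-4 + (1/2)/(-4)))**2 = 3 + (-25 + (-4 + (1/2)*(-1/4)))**2 = 3 + (-25 + (-4 - 1/8))**2 = 3 + (-25 - 33/8)**2 = 3 + (-233/8)**2 = 3 + 54289/64 = 54481/64)
Z(5, 3)*(P(1, 3) + 25) = 3*(54481/64 + 25) = 3*(56081/64) = 168243/64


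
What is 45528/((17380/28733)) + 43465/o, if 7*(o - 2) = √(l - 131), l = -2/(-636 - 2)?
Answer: 20009045545111/226617820 - 304255*I*√3332593/52156 ≈ 88294.0 - 10649.0*I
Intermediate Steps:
l = 1/319 (l = -2/(-638) = -1/638*(-2) = 1/319 ≈ 0.0031348)
o = 2 + 2*I*√3332593/2233 (o = 2 + √(1/319 - 131)/7 = 2 + √(-41788/319)/7 = 2 + (2*I*√3332593/319)/7 = 2 + 2*I*√3332593/2233 ≈ 2.0 + 1.6351*I)
45528/((17380/28733)) + 43465/o = 45528/((17380/28733)) + 43465/(2 + 2*I*√3332593/2233) = 45528/((17380*(1/28733))) + 43465/(2 + 2*I*√3332593/2233) = 45528/(17380/28733) + 43465/(2 + 2*I*√3332593/2233) = 45528*(28733/17380) + 43465/(2 + 2*I*√3332593/2233) = 327039006/4345 + 43465/(2 + 2*I*√3332593/2233)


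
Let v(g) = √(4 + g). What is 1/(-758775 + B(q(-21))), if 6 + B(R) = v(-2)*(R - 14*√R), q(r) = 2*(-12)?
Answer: -1/(758781 + 24*√2 + 56*I*√3) ≈ -1.3178e-6 + 1.6845e-10*I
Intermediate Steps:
q(r) = -24
B(R) = -6 + √2*(R - 14*√R) (B(R) = -6 + √(4 - 2)*(R - 14*√R) = -6 + √2*(R - 14*√R))
1/(-758775 + B(q(-21))) = 1/(-758775 + (-6 - 24*√2 - 14*√2*√(-24))) = 1/(-758775 + (-6 - 24*√2 - 14*√2*2*I*√6)) = 1/(-758775 + (-6 - 24*√2 - 56*I*√3)) = 1/(-758781 - 24*√2 - 56*I*√3)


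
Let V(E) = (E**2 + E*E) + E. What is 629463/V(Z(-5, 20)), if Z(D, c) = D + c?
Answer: 209821/155 ≈ 1353.7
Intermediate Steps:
V(E) = E + 2*E**2 (V(E) = (E**2 + E**2) + E = 2*E**2 + E = E + 2*E**2)
629463/V(Z(-5, 20)) = 629463/(((-5 + 20)*(1 + 2*(-5 + 20)))) = 629463/((15*(1 + 2*15))) = 629463/((15*(1 + 30))) = 629463/((15*31)) = 629463/465 = 629463*(1/465) = 209821/155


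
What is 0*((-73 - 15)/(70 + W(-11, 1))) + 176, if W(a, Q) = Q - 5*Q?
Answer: 176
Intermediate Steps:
W(a, Q) = -4*Q
0*((-73 - 15)/(70 + W(-11, 1))) + 176 = 0*((-73 - 15)/(70 - 4*1)) + 176 = 0*(-88/(70 - 4)) + 176 = 0*(-88/66) + 176 = 0*(-88*1/66) + 176 = 0*(-4/3) + 176 = 0 + 176 = 176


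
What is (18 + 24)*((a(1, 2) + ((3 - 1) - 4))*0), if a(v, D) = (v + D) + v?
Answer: 0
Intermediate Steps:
a(v, D) = D + 2*v (a(v, D) = (D + v) + v = D + 2*v)
(18 + 24)*((a(1, 2) + ((3 - 1) - 4))*0) = (18 + 24)*(((2 + 2*1) + ((3 - 1) - 4))*0) = 42*(((2 + 2) + (2 - 4))*0) = 42*((4 - 2)*0) = 42*(2*0) = 42*0 = 0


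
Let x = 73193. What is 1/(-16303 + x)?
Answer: 1/56890 ≈ 1.7578e-5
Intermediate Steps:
1/(-16303 + x) = 1/(-16303 + 73193) = 1/56890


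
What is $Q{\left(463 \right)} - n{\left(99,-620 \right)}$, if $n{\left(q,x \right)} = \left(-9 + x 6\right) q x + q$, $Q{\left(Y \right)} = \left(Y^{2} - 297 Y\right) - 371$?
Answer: $-228809632$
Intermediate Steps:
$Q{\left(Y \right)} = -371 + Y^{2} - 297 Y$
$n{\left(q,x \right)} = q + q x \left(-9 + 6 x\right)$ ($n{\left(q,x \right)} = \left(-9 + 6 x\right) q x + q = q \left(-9 + 6 x\right) x + q = q x \left(-9 + 6 x\right) + q = q + q x \left(-9 + 6 x\right)$)
$Q{\left(463 \right)} - n{\left(99,-620 \right)} = \left(-371 + 463^{2} - 137511\right) - 99 \left(1 - -5580 + 6 \left(-620\right)^{2}\right) = \left(-371 + 214369 - 137511\right) - 99 \left(1 + 5580 + 6 \cdot 384400\right) = 76487 - 99 \left(1 + 5580 + 2306400\right) = 76487 - 99 \cdot 2311981 = 76487 - 228886119 = -228809632$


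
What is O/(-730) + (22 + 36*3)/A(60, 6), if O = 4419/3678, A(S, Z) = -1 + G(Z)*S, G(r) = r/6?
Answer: 116260493/52803820 ≈ 2.2017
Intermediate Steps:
G(r) = r/6 (G(r) = r*(⅙) = r/6)
A(S, Z) = -1 + S*Z/6 (A(S, Z) = -1 + (Z/6)*S = -1 + S*Z/6)
O = 1473/1226 (O = 4419*(1/3678) = 1473/1226 ≈ 1.2015)
O/(-730) + (22 + 36*3)/A(60, 6) = (1473/1226)/(-730) + (22 + 36*3)/(-1 + (⅙)*60*6) = (1473/1226)*(-1/730) + (22 + 108)/(-1 + 60) = -1473/894980 + 130/59 = 116260493/52803820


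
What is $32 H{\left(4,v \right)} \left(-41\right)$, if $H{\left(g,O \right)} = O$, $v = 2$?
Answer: $-2624$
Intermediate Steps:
$32 H{\left(4,v \right)} \left(-41\right) = 32 \cdot 2 \left(-41\right) = 64 \left(-41\right) = -2624$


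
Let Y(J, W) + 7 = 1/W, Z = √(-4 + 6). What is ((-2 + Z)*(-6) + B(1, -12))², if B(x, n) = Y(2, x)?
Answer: 108 - 72*√2 ≈ 6.1766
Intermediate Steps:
Z = √2 ≈ 1.4142
Y(J, W) = -7 + 1/W
B(x, n) = -7 + 1/x
((-2 + Z)*(-6) + B(1, -12))² = ((-2 + √2)*(-6) + (-7 + 1/1))² = ((12 - 6*√2) + (-7 + 1))² = ((12 - 6*√2) - 6)² = (6 - 6*√2)²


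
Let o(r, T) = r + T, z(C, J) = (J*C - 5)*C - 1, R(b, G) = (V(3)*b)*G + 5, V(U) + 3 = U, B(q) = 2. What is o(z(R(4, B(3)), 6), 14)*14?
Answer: 1932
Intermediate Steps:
V(U) = -3 + U
R(b, G) = 5 (R(b, G) = ((-3 + 3)*b)*G + 5 = (0*b)*G + 5 = 0*G + 5 = 0 + 5 = 5)
z(C, J) = -1 + C*(-5 + C*J) (z(C, J) = (C*J - 5)*C - 1 = (-5 + C*J)*C - 1 = C*(-5 + C*J) - 1 = -1 + C*(-5 + C*J))
o(r, T) = T + r
o(z(R(4, B(3)), 6), 14)*14 = (14 + (-1 - 5*5 + 6*5**2))*14 = (14 + (-1 - 25 + 6*25))*14 = (14 + (-1 - 25 + 150))*14 = (14 + 124)*14 = 138*14 = 1932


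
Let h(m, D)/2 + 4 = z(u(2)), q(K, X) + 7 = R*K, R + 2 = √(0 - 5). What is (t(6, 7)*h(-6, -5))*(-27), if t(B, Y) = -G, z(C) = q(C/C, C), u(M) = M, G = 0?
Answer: 0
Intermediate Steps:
R = -2 + I*√5 (R = -2 + √(0 - 5) = -2 + √(-5) = -2 + I*√5 ≈ -2.0 + 2.2361*I)
q(K, X) = -7 + K*(-2 + I*√5) (q(K, X) = -7 + (-2 + I*√5)*K = -7 + K*(-2 + I*√5))
z(C) = -9 + I*√5 (z(C) = -7 - C/C*(2 - I*√5) = -7 - 1*1*(2 - I*√5) = -7 + (-2 + I*√5) = -9 + I*√5)
t(B, Y) = 0 (t(B, Y) = -1*0 = 0)
h(m, D) = -26 + 2*I*√5 (h(m, D) = -8 + 2*(-9 + I*√5) = -8 + (-18 + 2*I*√5) = -26 + 2*I*√5)
(t(6, 7)*h(-6, -5))*(-27) = (0*(-26 + 2*I*√5))*(-27) = 0*(-27) = 0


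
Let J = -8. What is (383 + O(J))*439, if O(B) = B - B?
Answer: 168137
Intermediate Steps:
O(B) = 0
(383 + O(J))*439 = (383 + 0)*439 = 383*439 = 168137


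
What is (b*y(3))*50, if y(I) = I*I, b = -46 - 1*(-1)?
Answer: -20250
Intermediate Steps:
b = -45 (b = -46 + 1 = -45)
y(I) = I²
(b*y(3))*50 = -45*3²*50 = -45*9*50 = -405*50 = -20250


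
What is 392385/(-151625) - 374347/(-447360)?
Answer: -4751079589/2713238400 ≈ -1.7511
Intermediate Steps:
392385/(-151625) - 374347/(-447360) = 392385*(-1/151625) - 374347*(-1/447360) = -78477/30325 + 374347/447360 = -4751079589/2713238400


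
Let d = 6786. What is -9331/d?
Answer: -9331/6786 ≈ -1.3750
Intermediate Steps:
-9331/d = -9331/6786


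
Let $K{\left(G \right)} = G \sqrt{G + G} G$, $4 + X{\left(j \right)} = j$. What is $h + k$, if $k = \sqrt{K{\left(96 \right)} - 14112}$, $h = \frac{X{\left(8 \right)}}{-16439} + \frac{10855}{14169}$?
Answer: $\frac{178388669}{232924191} + 12 \sqrt{-98 + 512 \sqrt{3}} \approx 337.79$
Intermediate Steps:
$X{\left(j \right)} = -4 + j$
$K{\left(G \right)} = \sqrt{2} G^{\frac{5}{2}}$ ($K{\left(G \right)} = G \sqrt{2 G} G = G \sqrt{2} \sqrt{G} G = \sqrt{2} G^{\frac{3}{2}} G = \sqrt{2} G^{\frac{5}{2}}$)
$h = \frac{178388669}{232924191}$ ($h = \frac{-4 + 8}{-16439} + \frac{10855}{14169} = 4 \left(- \frac{1}{16439}\right) + 10855 \cdot \frac{1}{14169} = - \frac{4}{16439} + \frac{10855}{14169} = \frac{178388669}{232924191} \approx 0.76587$)
$k = \sqrt{-14112 + 73728 \sqrt{3}}$ ($k = \sqrt{\sqrt{2} \cdot 96^{\frac{5}{2}} - 14112} = \sqrt{\sqrt{2} \cdot 36864 \sqrt{6} - 14112} = \sqrt{73728 \sqrt{3} - 14112} = \sqrt{-14112 + 73728 \sqrt{3}} \approx 337.03$)
$h + k = \frac{178388669}{232924191} + 12 \sqrt{-98 + 512 \sqrt{3}}$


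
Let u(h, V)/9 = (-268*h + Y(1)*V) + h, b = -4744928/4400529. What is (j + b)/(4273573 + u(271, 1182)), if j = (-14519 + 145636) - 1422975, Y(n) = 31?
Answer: -2842431668905/8695748940501 ≈ -0.32688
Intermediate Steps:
b = -4744928/4400529 (b = -4744928*1/4400529 = -4744928/4400529 ≈ -1.0783)
j = -1291858 (j = 131117 - 1422975 = -1291858)
u(h, V) = -2403*h + 279*V (u(h, V) = 9*((-268*h + 31*V) + h) = 9*(-267*h + 31*V) = -2403*h + 279*V)
(j + b)/(4273573 + u(271, 1182)) = (-1291858 - 4744928/4400529)/(4273573 + (-2403*271 + 279*1182)) = -5684863337810/(4400529*(4273573 + (-651213 + 329778))) = -5684863337810/(4400529*(4273573 - 321435)) = -5684863337810/4400529/3952138 = -5684863337810/4400529*1/3952138 = -2842431668905/8695748940501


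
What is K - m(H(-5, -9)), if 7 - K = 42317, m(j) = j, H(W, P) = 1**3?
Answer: -42311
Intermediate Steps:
H(W, P) = 1
K = -42310 (K = 7 - 1*42317 = 7 - 42317 = -42310)
K - m(H(-5, -9)) = -42310 - 1*1 = -42310 - 1 = -42311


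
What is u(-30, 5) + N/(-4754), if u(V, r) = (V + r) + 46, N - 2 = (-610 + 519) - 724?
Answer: 100647/4754 ≈ 21.171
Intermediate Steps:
N = -813 (N = 2 + ((-610 + 519) - 724) = 2 + (-91 - 724) = 2 - 815 = -813)
u(V, r) = 46 + V + r
u(-30, 5) + N/(-4754) = (46 - 30 + 5) - 813/(-4754) = 21 - 813*(-1/4754) = 21 + 813/4754 = 100647/4754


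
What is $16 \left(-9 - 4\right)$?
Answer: $-208$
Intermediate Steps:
$16 \left(-9 - 4\right) = 16 \left(-13\right) = -208$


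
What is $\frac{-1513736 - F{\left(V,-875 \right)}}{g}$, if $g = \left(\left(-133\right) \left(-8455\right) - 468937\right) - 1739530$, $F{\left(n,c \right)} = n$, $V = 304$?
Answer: $\frac{5115}{3662} \approx 1.3968$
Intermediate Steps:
$g = -1083952$ ($g = \left(1124515 - 468937\right) - 1739530 = 655578 - 1739530 = -1083952$)
$\frac{-1513736 - F{\left(V,-875 \right)}}{g} = \frac{-1513736 - 304}{-1083952} = \left(-1513736 - 304\right) \left(- \frac{1}{1083952}\right) = \left(-1514040\right) \left(- \frac{1}{1083952}\right) = \frac{5115}{3662}$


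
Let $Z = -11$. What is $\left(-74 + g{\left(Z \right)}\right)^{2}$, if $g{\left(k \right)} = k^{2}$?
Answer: $2209$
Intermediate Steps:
$\left(-74 + g{\left(Z \right)}\right)^{2} = \left(-74 + \left(-11\right)^{2}\right)^{2} = \left(-74 + 121\right)^{2} = 47^{2} = 2209$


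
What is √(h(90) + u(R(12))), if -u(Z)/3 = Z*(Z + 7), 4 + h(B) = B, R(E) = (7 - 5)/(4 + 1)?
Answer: 2*√482/5 ≈ 8.7818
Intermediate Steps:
R(E) = ⅖ (R(E) = 2/5 = 2*(⅕) = ⅖)
h(B) = -4 + B
u(Z) = -3*Z*(7 + Z) (u(Z) = -3*Z*(Z + 7) = -3*Z*(7 + Z))
√(h(90) + u(R(12))) = √((-4 + 90) - 3*⅖*(7 + ⅖)) = √(86 - 3*⅖*37/5) = √(86 - 222/25) = √(1928/25) = 2*√482/5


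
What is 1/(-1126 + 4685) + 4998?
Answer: 17787883/3559 ≈ 4998.0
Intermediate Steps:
1/(-1126 + 4685) + 4998 = 1/3559 + 4998 = 17787883/3559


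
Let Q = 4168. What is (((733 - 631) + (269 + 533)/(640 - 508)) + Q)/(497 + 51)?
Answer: 282221/36168 ≈ 7.8031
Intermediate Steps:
(((733 - 631) + (269 + 533)/(640 - 508)) + Q)/(497 + 51) = (((733 - 631) + (269 + 533)/(640 - 508)) + 4168)/(497 + 51) = ((102 + 802/132) + 4168)/548 = ((102 + 802*(1/132)) + 4168)*(1/548) = ((102 + 401/66) + 4168)*(1/548) = (7133/66 + 4168)*(1/548) = (282221/66)*(1/548) = 282221/36168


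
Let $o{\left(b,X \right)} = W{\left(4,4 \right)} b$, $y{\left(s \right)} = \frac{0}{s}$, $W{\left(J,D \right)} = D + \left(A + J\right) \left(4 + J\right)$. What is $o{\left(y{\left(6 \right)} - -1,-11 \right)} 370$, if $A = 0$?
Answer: $13320$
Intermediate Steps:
$W{\left(J,D \right)} = D + J \left(4 + J\right)$ ($W{\left(J,D \right)} = D + \left(0 + J\right) \left(4 + J\right) = D + J \left(4 + J\right)$)
$y{\left(s \right)} = 0$
$o{\left(b,X \right)} = 36 b$ ($o{\left(b,X \right)} = \left(4 + 4^{2} + 4 \cdot 4\right) b = \left(4 + 16 + 16\right) b = 36 b$)
$o{\left(y{\left(6 \right)} - -1,-11 \right)} 370 = 36 \left(0 - -1\right) 370 = 36 \left(0 + 1\right) 370 = 36 \cdot 1 \cdot 370 = 36 \cdot 370 = 13320$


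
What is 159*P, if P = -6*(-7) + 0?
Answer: 6678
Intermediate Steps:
P = 42 (P = 42 + 0 = 42)
159*P = 159*42 = 6678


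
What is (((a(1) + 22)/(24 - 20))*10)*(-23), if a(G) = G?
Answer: -2645/2 ≈ -1322.5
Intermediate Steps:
(((a(1) + 22)/(24 - 20))*10)*(-23) = (((1 + 22)/(24 - 20))*10)*(-23) = ((23/4)*10)*(-23) = (115/2)*(-23) = -2645/2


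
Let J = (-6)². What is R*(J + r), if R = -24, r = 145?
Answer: -4344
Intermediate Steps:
J = 36
R*(J + r) = -24*(36 + 145) = -24*181 = -4344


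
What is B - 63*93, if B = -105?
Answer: -5964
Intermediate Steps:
B - 63*93 = -105 - 63*93 = -105 - 5859 = -5964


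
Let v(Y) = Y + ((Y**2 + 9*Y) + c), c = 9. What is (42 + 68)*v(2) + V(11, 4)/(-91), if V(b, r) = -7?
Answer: 47191/13 ≈ 3630.1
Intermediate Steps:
v(Y) = 9 + Y**2 + 10*Y (v(Y) = Y + ((Y**2 + 9*Y) + 9) = Y + (9 + Y**2 + 9*Y) = 9 + Y**2 + 10*Y)
(42 + 68)*v(2) + V(11, 4)/(-91) = (42 + 68)*(9 + 2**2 + 10*2) - 7/(-91) = 110*(9 + 4 + 20) - 7*(-1/91) = 110*33 + 1/13 = 3630 + 1/13 = 47191/13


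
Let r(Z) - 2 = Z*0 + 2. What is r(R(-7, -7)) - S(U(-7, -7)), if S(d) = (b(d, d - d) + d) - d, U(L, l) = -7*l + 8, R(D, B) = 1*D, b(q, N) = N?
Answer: 4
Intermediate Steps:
R(D, B) = D
U(L, l) = 8 - 7*l
r(Z) = 4 (r(Z) = 2 + (Z*0 + 2) = 2 + (0 + 2) = 2 + 2 = 4)
S(d) = 0 (S(d) = ((d - d) + d) - d = (0 + d) - d = d - d = 0)
r(R(-7, -7)) - S(U(-7, -7)) = 4 - 1*0 = 4 + 0 = 4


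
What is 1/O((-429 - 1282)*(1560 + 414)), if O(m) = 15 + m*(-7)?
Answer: 1/23642613 ≈ 4.2297e-8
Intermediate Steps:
O(m) = 15 - 7*m
1/O((-429 - 1282)*(1560 + 414)) = 1/(15 - 7*(-429 - 1282)*(1560 + 414)) = 1/(15 - (-11977)*1974) = 1/(15 - 7*(-3377514)) = 1/(15 + 23642598) = 1/23642613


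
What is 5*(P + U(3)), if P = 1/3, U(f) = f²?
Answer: 140/3 ≈ 46.667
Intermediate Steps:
P = ⅓ ≈ 0.33333
5*(P + U(3)) = 5*(⅓ + 3²) = 5*(⅓ + 9) = 5*(28/3) = 140/3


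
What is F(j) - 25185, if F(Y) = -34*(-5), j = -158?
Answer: -25015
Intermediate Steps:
F(Y) = 170
F(j) - 25185 = 170 - 25185 = -25015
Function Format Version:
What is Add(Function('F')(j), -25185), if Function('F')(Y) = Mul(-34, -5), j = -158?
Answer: -25015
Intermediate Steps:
Function('F')(Y) = 170
Add(Function('F')(j), -25185) = Add(170, -25185) = -25015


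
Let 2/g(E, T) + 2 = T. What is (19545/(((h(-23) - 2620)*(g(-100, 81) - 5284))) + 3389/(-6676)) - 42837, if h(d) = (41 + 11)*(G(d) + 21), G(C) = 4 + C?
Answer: -75089458572973391/1752890522536 ≈ -42838.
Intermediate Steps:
g(E, T) = 2/(-2 + T)
h(d) = 1300 + 52*d (h(d) = (41 + 11)*((4 + d) + 21) = 52*(25 + d) = 1300 + 52*d)
(19545/(((h(-23) - 2620)*(g(-100, 81) - 5284))) + 3389/(-6676)) - 42837 = (19545/((((1300 + 52*(-23)) - 2620)*(2/(-2 + 81) - 5284))) + 3389/(-6676)) - 42837 = (19545/((((1300 - 1196) - 2620)*(2/79 - 5284))) + 3389*(-1/6676)) - 42837 = (19545/(((104 - 2620)*(2*(1/79) - 5284))) - 3389/6676) - 42837 = (19545/((-2516*(2/79 - 5284))) - 3389/6676) - 42837 = (19545/((-2516*(-417434/79))) - 3389/6676) - 42837 = (19545/(1050263944/79) - 3389/6676) - 42837 = (19545*(79/1050263944) - 3389/6676) - 42837 = (1544055/1050263944 - 3389/6676) - 42837 = -887259098759/1752890522536 - 42837 = -75089458572973391/1752890522536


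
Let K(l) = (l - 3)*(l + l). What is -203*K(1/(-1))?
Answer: -1624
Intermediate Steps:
K(l) = 2*l*(-3 + l) (K(l) = (-3 + l)*(2*l) = 2*l*(-3 + l))
-203*K(1/(-1)) = -406*(-3 + 1/(-1))/(-1) = -406*(-1)*(-3 - 1) = -406*(-1)*(-4) = -203*8 = -1624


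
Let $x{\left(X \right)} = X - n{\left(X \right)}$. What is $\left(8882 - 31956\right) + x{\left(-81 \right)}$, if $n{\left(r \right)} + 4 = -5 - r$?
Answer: $-23227$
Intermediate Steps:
$n{\left(r \right)} = -9 - r$ ($n{\left(r \right)} = -4 - \left(5 + r\right) = -9 - r$)
$x{\left(X \right)} = 9 + 2 X$ ($x{\left(X \right)} = X - \left(-9 - X\right) = X + \left(9 + X\right) = 9 + 2 X$)
$\left(8882 - 31956\right) + x{\left(-81 \right)} = \left(8882 - 31956\right) + \left(9 + 2 \left(-81\right)\right) = -23074 + \left(9 - 162\right) = -23074 - 153 = -23227$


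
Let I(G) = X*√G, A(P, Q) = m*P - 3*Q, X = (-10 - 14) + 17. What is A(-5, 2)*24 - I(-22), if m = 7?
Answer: -984 + 7*I*√22 ≈ -984.0 + 32.833*I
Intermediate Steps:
X = -7 (X = -24 + 17 = -7)
A(P, Q) = -3*Q + 7*P (A(P, Q) = 7*P - 3*Q = -3*Q + 7*P)
I(G) = -7*√G
A(-5, 2)*24 - I(-22) = (-3*2 + 7*(-5))*24 - (-7)*√(-22) = (-6 - 35)*24 - (-7)*I*√22 = -41*24 - (-7)*I*√22 = -984 + 7*I*√22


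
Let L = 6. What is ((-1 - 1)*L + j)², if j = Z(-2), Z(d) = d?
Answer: 196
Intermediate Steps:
j = -2
((-1 - 1)*L + j)² = ((-1 - 1)*6 - 2)² = (-2*6 - 2)² = (-12 - 2)² = (-14)² = 196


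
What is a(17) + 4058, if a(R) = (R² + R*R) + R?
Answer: 4653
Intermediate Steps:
a(R) = R + 2*R² (a(R) = (R² + R²) + R = 2*R² + R = R + 2*R²)
a(17) + 4058 = 17*(1 + 2*17) + 4058 = 17*(1 + 34) + 4058 = 17*35 + 4058 = 595 + 4058 = 4653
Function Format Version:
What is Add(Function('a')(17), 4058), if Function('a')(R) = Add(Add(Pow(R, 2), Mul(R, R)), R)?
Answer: 4653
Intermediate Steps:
Function('a')(R) = Add(R, Mul(2, Pow(R, 2))) (Function('a')(R) = Add(Add(Pow(R, 2), Pow(R, 2)), R) = Add(Mul(2, Pow(R, 2)), R) = Add(R, Mul(2, Pow(R, 2))))
Add(Function('a')(17), 4058) = Add(Mul(17, Add(1, Mul(2, 17))), 4058) = Add(Mul(17, Add(1, 34)), 4058) = Add(Mul(17, 35), 4058) = Add(595, 4058) = 4653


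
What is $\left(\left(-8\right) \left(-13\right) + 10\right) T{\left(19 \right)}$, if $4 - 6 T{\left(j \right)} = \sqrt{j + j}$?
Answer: $76 - 19 \sqrt{38} \approx -41.124$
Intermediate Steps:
$T{\left(j \right)} = \frac{2}{3} - \frac{\sqrt{2} \sqrt{j}}{6}$ ($T{\left(j \right)} = \frac{2}{3} - \frac{\sqrt{j + j}}{6} = \frac{2}{3} - \frac{\sqrt{2 j}}{6} = \frac{2}{3} - \frac{\sqrt{2} \sqrt{j}}{6}$)
$\left(\left(-8\right) \left(-13\right) + 10\right) T{\left(19 \right)} = \left(\left(-8\right) \left(-13\right) + 10\right) \left(\frac{2}{3} - \frac{\sqrt{2} \sqrt{19}}{6}\right) = \left(104 + 10\right) \left(\frac{2}{3} - \frac{\sqrt{38}}{6}\right) = 114 \left(\frac{2}{3} - \frac{\sqrt{38}}{6}\right) = 76 - 19 \sqrt{38}$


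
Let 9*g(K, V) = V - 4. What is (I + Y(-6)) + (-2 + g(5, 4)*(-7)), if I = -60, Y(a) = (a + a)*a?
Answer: 10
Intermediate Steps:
g(K, V) = -4/9 + V/9 (g(K, V) = (V - 4)/9 = (-4 + V)/9 = -4/9 + V/9)
Y(a) = 2*a² (Y(a) = (2*a)*a = 2*a²)
(I + Y(-6)) + (-2 + g(5, 4)*(-7)) = (-60 + 2*(-6)²) + (-2 + (-4/9 + (⅑)*4)*(-7)) = (-60 + 2*36) + (-2 + (-4/9 + 4/9)*(-7)) = (-60 + 72) + (-2 + 0*(-7)) = 12 + (-2 + 0) = 12 - 2 = 10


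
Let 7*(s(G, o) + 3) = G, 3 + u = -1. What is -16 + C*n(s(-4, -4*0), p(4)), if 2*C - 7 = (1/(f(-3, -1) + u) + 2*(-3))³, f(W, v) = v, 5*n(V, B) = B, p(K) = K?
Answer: -67832/625 ≈ -108.53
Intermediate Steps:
u = -4 (u = -3 - 1 = -4)
s(G, o) = -3 + G/7
n(V, B) = B/5
C = -14458/125 (C = 7/2 + (1/(-1 - 4) + 2*(-3))³/2 = 7/2 + (1/(-5) - 6)³/2 = 7/2 + (-⅕ - 6)³/2 = 7/2 + (-31/5)³/2 = 7/2 + (½)*(-29791/125) = 7/2 - 29791/250 = -14458/125 ≈ -115.66)
-16 + C*n(s(-4, -4*0), p(4)) = -16 - 14458*4/625 = -16 - 14458/125*⅘ = -16 - 57832/625 = -67832/625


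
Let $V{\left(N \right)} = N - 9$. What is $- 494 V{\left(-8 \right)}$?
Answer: $8398$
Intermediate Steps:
$V{\left(N \right)} = -9 + N$
$- 494 V{\left(-8 \right)} = - 494 \left(-9 - 8\right) = \left(-494\right) \left(-17\right) = 8398$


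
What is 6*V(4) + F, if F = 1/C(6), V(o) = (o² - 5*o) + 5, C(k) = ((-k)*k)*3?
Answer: 647/108 ≈ 5.9907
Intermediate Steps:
C(k) = -3*k² (C(k) = -k²*3 = -3*k²)
V(o) = 5 + o² - 5*o
F = -1/108 (F = 1/(-3*6²) = 1/(-3*36) = 1/(-108) = -1/108 ≈ -0.0092593)
6*V(4) + F = 6*(5 + 4² - 5*4) - 1/108 = 6*(5 + 16 - 20) - 1/108 = 6*1 - 1/108 = 6 - 1/108 = 647/108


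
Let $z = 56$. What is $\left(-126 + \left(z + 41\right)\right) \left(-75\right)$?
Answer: $2175$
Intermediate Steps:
$\left(-126 + \left(z + 41\right)\right) \left(-75\right) = \left(-126 + \left(56 + 41\right)\right) \left(-75\right) = \left(-126 + 97\right) \left(-75\right) = \left(-29\right) \left(-75\right) = 2175$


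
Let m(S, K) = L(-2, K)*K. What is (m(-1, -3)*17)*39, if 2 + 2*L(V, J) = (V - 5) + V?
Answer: 21879/2 ≈ 10940.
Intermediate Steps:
L(V, J) = -7/2 + V (L(V, J) = -1 + ((V - 5) + V)/2 = -1 + ((-5 + V) + V)/2 = -1 + (-5 + 2*V)/2 = -1 + (-5/2 + V) = -7/2 + V)
m(S, K) = -11*K/2 (m(S, K) = (-7/2 - 2)*K = -11*K/2)
(m(-1, -3)*17)*39 = (-11/2*(-3)*17)*39 = ((33/2)*17)*39 = (561/2)*39 = 21879/2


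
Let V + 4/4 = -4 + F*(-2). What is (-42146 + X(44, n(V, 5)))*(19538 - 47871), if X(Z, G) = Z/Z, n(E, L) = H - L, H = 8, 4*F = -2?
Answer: 1194094285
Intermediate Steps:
F = -1/2 (F = (1/4)*(-2) = -1/2 ≈ -0.50000)
V = -4 (V = -1 + (-4 - 1/2*(-2)) = -1 + (-4 + 1) = -1 - 3 = -4)
n(E, L) = 8 - L
X(Z, G) = 1
(-42146 + X(44, n(V, 5)))*(19538 - 47871) = (-42146 + 1)*(19538 - 47871) = -42145*(-28333) = 1194094285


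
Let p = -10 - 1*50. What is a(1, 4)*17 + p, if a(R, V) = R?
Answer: -43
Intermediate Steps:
p = -60 (p = -10 - 50 = -60)
a(1, 4)*17 + p = 1*17 - 60 = 17 - 60 = -43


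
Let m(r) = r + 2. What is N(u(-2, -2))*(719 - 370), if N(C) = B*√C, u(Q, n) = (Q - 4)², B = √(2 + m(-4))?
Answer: 0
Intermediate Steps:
m(r) = 2 + r
B = 0 (B = √(2 + (2 - 4)) = √(2 - 2) = √0 = 0)
u(Q, n) = (-4 + Q)²
N(C) = 0 (N(C) = 0*√C = 0)
N(u(-2, -2))*(719 - 370) = 0*(719 - 370) = 0*349 = 0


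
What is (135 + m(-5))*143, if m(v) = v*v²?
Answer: 1430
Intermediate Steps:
m(v) = v³
(135 + m(-5))*143 = (135 + (-5)³)*143 = (135 - 125)*143 = 10*143 = 1430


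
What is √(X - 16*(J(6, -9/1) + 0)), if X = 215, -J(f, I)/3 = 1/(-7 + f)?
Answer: √167 ≈ 12.923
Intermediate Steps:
J(f, I) = -3/(-7 + f)
√(X - 16*(J(6, -9/1) + 0)) = √(215 - 16*(-3/(-7 + 6) + 0)) = √(215 - 16*(-3/(-1) + 0)) = √(215 - 16*(-3*(-1) + 0)) = √(215 - 16*(3 + 0)) = √(215 - 16*3) = √(215 - 48) = √167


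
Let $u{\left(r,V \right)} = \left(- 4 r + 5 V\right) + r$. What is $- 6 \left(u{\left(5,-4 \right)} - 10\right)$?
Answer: $270$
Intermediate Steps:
$u{\left(r,V \right)} = - 3 r + 5 V$
$- 6 \left(u{\left(5,-4 \right)} - 10\right) = - 6 \left(\left(\left(-3\right) 5 + 5 \left(-4\right)\right) - 10\right) = - 6 \left(\left(-15 - 20\right) - 10\right) = - 6 \left(-35 - 10\right) = \left(-6\right) \left(-45\right) = 270$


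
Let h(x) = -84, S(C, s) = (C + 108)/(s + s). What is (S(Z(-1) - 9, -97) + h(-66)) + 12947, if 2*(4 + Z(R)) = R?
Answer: 4990655/388 ≈ 12863.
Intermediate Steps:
Z(R) = -4 + R/2
S(C, s) = (108 + C)/(2*s) (S(C, s) = (108 + C)/((2*s)) = (108 + C)*(1/(2*s)) = (108 + C)/(2*s))
(S(Z(-1) - 9, -97) + h(-66)) + 12947 = ((½)*(108 + ((-4 + (½)*(-1)) - 9))/(-97) - 84) + 12947 = ((½)*(-1/97)*(108 + ((-4 - ½) - 9)) - 84) + 12947 = ((½)*(-1/97)*(108 + (-9/2 - 9)) - 84) + 12947 = ((½)*(-1/97)*(108 - 27/2) - 84) + 12947 = ((½)*(-1/97)*(189/2) - 84) + 12947 = (-189/388 - 84) + 12947 = -32781/388 + 12947 = 4990655/388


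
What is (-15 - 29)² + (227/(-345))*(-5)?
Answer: 133811/69 ≈ 1939.3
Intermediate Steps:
(-15 - 29)² + (227/(-345))*(-5) = (-44)² + (227*(-1/345))*(-5) = 1936 - 227/345*(-5) = 1936 + 227/69 = 133811/69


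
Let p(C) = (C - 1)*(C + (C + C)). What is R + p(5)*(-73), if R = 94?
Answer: -4286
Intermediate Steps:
p(C) = 3*C*(-1 + C) (p(C) = (-1 + C)*(C + 2*C) = (-1 + C)*(3*C) = 3*C*(-1 + C))
R + p(5)*(-73) = 94 + (3*5*(-1 + 5))*(-73) = 94 + (3*5*4)*(-73) = 94 + 60*(-73) = 94 - 4380 = -4286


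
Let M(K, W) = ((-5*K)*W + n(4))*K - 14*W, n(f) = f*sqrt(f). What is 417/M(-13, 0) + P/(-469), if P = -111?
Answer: -184029/48776 ≈ -3.7729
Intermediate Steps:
n(f) = f**(3/2)
M(K, W) = -14*W + K*(8 - 5*K*W) (M(K, W) = ((-5*K)*W + 4**(3/2))*K - 14*W = (-5*K*W + 8)*K - 14*W = (8 - 5*K*W)*K - 14*W = K*(8 - 5*K*W) - 14*W = -14*W + K*(8 - 5*K*W))
417/M(-13, 0) + P/(-469) = 417/(-14*0 + 8*(-13) - 5*0*(-13)**2) - 111/(-469) = 417/(0 - 104 - 5*0*169) - 111*(-1/469) = 417/(0 - 104 + 0) + 111/469 = 417/(-104) + 111/469 = 417*(-1/104) + 111/469 = -417/104 + 111/469 = -184029/48776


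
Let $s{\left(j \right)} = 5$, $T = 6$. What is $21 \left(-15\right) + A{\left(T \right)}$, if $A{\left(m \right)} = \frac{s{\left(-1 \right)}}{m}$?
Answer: $- \frac{1885}{6} \approx -314.17$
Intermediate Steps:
$A{\left(m \right)} = \frac{5}{m}$
$21 \left(-15\right) + A{\left(T \right)} = 21 \left(-15\right) + \frac{5}{6} = -315 + 5 \cdot \frac{1}{6} = -315 + \frac{5}{6} = - \frac{1885}{6}$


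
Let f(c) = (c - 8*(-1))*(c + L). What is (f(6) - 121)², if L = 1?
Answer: 529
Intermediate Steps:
f(c) = (1 + c)*(8 + c) (f(c) = (c - 8*(-1))*(c + 1) = (c + 8)*(1 + c) = (8 + c)*(1 + c) = (1 + c)*(8 + c))
(f(6) - 121)² = ((8 + 6² + 9*6) - 121)² = ((8 + 36 + 54) - 121)² = (98 - 121)² = (-23)² = 529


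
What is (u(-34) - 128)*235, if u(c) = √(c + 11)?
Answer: -30080 + 235*I*√23 ≈ -30080.0 + 1127.0*I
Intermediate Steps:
u(c) = √(11 + c)
(u(-34) - 128)*235 = (√(11 - 34) - 128)*235 = (√(-23) - 128)*235 = (I*√23 - 128)*235 = (-128 + I*√23)*235 = -30080 + 235*I*√23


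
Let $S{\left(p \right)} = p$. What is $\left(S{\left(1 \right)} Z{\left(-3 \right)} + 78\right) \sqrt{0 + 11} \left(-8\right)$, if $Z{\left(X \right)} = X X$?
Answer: $- 696 \sqrt{11} \approx -2308.4$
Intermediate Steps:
$Z{\left(X \right)} = X^{2}$
$\left(S{\left(1 \right)} Z{\left(-3 \right)} + 78\right) \sqrt{0 + 11} \left(-8\right) = \left(1 \left(-3\right)^{2} + 78\right) \sqrt{0 + 11} \left(-8\right) = \left(1 \cdot 9 + 78\right) \sqrt{11} \left(-8\right) = \left(9 + 78\right) \left(- 8 \sqrt{11}\right) = 87 \left(- 8 \sqrt{11}\right) = - 696 \sqrt{11}$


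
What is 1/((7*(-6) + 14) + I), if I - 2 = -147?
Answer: -1/173 ≈ -0.0057803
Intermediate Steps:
I = -145 (I = 2 - 147 = -145)
1/((7*(-6) + 14) + I) = 1/((7*(-6) + 14) - 145) = 1/((-42 + 14) - 145) = 1/(-28 - 145) = 1/(-173) = -1/173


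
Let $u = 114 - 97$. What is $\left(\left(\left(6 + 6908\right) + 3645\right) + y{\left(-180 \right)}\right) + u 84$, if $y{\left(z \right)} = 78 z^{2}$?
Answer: $2539187$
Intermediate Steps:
$u = 17$
$\left(\left(\left(6 + 6908\right) + 3645\right) + y{\left(-180 \right)}\right) + u 84 = \left(\left(\left(6 + 6908\right) + 3645\right) + 78 \left(-180\right)^{2}\right) + 17 \cdot 84 = \left(\left(6914 + 3645\right) + 78 \cdot 32400\right) + 1428 = \left(10559 + 2527200\right) + 1428 = 2537759 + 1428 = 2539187$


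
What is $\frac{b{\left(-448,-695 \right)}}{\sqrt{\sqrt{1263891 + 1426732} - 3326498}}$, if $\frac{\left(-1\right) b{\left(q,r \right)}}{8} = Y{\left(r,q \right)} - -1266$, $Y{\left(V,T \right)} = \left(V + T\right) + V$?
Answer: $- \frac{4576 i}{\sqrt{3326498 - \sqrt{2690623}}} \approx - 2.5096 i$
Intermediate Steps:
$Y{\left(V,T \right)} = T + 2 V$ ($Y{\left(V,T \right)} = \left(T + V\right) + V = T + 2 V$)
$b{\left(q,r \right)} = -10128 - 16 r - 8 q$ ($b{\left(q,r \right)} = - 8 \left(\left(q + 2 r\right) - -1266\right) = - 8 \left(\left(q + 2 r\right) + 1266\right) = - 8 \left(1266 + q + 2 r\right) = -10128 - 16 r - 8 q$)
$\frac{b{\left(-448,-695 \right)}}{\sqrt{\sqrt{1263891 + 1426732} - 3326498}} = \frac{-10128 - -11120 - -3584}{\sqrt{\sqrt{1263891 + 1426732} - 3326498}} = \frac{-10128 + 11120 + 3584}{\sqrt{\sqrt{2690623} - 3326498}} = \frac{4576}{\sqrt{-3326498 + \sqrt{2690623}}}$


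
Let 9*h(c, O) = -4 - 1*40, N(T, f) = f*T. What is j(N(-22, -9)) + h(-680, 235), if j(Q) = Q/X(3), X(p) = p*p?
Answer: 154/9 ≈ 17.111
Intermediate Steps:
N(T, f) = T*f
X(p) = p²
h(c, O) = -44/9 (h(c, O) = (-4 - 1*40)/9 = (-4 - 40)/9 = (⅑)*(-44) = -44/9)
j(Q) = Q/9 (j(Q) = Q/(3²) = Q/9)
j(N(-22, -9)) + h(-680, 235) = (-22*(-9))/9 - 44/9 = (⅑)*198 - 44/9 = 22 - 44/9 = 154/9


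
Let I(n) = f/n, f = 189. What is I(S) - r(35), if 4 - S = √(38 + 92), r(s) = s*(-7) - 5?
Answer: 4624/19 - 63*√130/38 ≈ 224.47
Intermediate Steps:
r(s) = -5 - 7*s (r(s) = -7*s - 5 = -5 - 7*s)
S = 4 - √130 (S = 4 - √(38 + 92) = 4 - √130 ≈ -7.4018)
I(n) = 189/n
I(S) - r(35) = 189/(4 - √130) - (-5 - 7*35) = 189/(4 - √130) - (-5 - 245) = 189/(4 - √130) - 1*(-250) = 189/(4 - √130) + 250 = 250 + 189/(4 - √130)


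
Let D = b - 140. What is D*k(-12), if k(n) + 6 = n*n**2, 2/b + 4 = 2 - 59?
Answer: 14811828/61 ≈ 2.4282e+5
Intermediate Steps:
b = -2/61 (b = 2/(-4 + (2 - 59)) = 2/(-4 - 57) = 2/(-61) = 2*(-1/61) = -2/61 ≈ -0.032787)
D = -8542/61 (D = -2/61 - 140 = -8542/61 ≈ -140.03)
k(n) = -6 + n**3 (k(n) = -6 + n*n**2 = -6 + n**3)
D*k(-12) = -8542*(-6 + (-12)**3)/61 = -8542*(-6 - 1728)/61 = -8542/61*(-1734) = 14811828/61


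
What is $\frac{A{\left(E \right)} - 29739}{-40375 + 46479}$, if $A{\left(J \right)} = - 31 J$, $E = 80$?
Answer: $- \frac{32219}{6104} \approx -5.2783$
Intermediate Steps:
$\frac{A{\left(E \right)} - 29739}{-40375 + 46479} = \frac{\left(-31\right) 80 - 29739}{-40375 + 46479} = \frac{-2480 - 29739}{6104} = \left(-32219\right) \frac{1}{6104} = - \frac{32219}{6104}$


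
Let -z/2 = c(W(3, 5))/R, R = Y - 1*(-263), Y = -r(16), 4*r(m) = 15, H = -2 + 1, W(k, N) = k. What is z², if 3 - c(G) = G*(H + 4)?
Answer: 2304/1075369 ≈ 0.0021425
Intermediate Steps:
H = -1
r(m) = 15/4 (r(m) = (¼)*15 = 15/4)
Y = -15/4 (Y = -1*15/4 = -15/4 ≈ -3.7500)
c(G) = 3 - 3*G (c(G) = 3 - G*(-1 + 4) = 3 - G*3 = 3 - 3*G)
R = 1037/4 (R = -15/4 - 1*(-263) = -15/4 + 263 = 1037/4 ≈ 259.25)
z = 48/1037 (z = -2*(3 - 3*3)/1037/4 = -2*(3 - 9)*4/1037 = -(-12)*4/1037 = -2*(-24/1037) = 48/1037 ≈ 0.046287)
z² = (48/1037)² = 2304/1075369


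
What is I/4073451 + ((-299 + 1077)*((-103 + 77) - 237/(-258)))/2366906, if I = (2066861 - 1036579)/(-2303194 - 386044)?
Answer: -4595856300907254415/557456785760106685902 ≈ -0.0082443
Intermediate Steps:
I = -515141/1344619 (I = 1030282/(-2689238) = 1030282*(-1/2689238) = -515141/1344619 ≈ -0.38311)
I/4073451 + ((-299 + 1077)*((-103 + 77) - 237/(-258)))/2366906 = -515141/1344619/4073451 + ((-299 + 1077)*((-103 + 77) - 237/(-258)))/2366906 = -515141/1344619*1/4073451 + (778*(-26 - 237*(-1/258)))*(1/2366906) = -515141/5477239610169 + (778*(-26 + 79/86))*(1/2366906) = -515141/5477239610169 + (778*(-2157/86))*(1/2366906) = -515141/5477239610169 - 839073/43*1/2366906 = -515141/5477239610169 - 839073/101776958 = -4595856300907254415/557456785760106685902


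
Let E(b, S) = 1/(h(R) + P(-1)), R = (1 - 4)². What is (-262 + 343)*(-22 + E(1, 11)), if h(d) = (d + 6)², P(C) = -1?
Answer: -399087/224 ≈ -1781.6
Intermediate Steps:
R = 9 (R = (-3)² = 9)
h(d) = (6 + d)²
E(b, S) = 1/224 (E(b, S) = 1/((6 + 9)² - 1) = 1/(15² - 1) = 1/(225 - 1) = 1/224)
(-262 + 343)*(-22 + E(1, 11)) = (-262 + 343)*(-22 + 1/224) = 81*(-4927/224) = -399087/224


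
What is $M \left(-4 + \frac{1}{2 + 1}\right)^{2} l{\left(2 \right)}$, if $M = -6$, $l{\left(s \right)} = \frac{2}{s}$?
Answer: $- \frac{242}{3} \approx -80.667$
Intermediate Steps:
$M \left(-4 + \frac{1}{2 + 1}\right)^{2} l{\left(2 \right)} = - 6 \left(-4 + \frac{1}{2 + 1}\right)^{2} \cdot \frac{2}{2} = - 6 \left(-4 + \frac{1}{3}\right)^{2} \cdot 2 \cdot \frac{1}{2} = - 6 \left(-4 + \frac{1}{3}\right)^{2} \cdot 1 = - 6 \left(- \frac{11}{3}\right)^{2} \cdot 1 = \left(-6\right) \frac{121}{9} \cdot 1 = \left(- \frac{242}{3}\right) 1 = - \frac{242}{3}$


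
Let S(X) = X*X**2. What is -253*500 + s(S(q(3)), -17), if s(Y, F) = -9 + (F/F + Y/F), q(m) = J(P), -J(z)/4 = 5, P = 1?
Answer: -2142636/17 ≈ -1.2604e+5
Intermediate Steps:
J(z) = -20 (J(z) = -4*5 = -20)
q(m) = -20
S(X) = X**3
s(Y, F) = -8 + Y/F (s(Y, F) = -9 + (1 + Y/F) = -8 + Y/F)
-253*500 + s(S(q(3)), -17) = -253*500 + (-8 + (-20)**3/(-17)) = -126500 + (-8 - 8000*(-1/17)) = -126500 + (-8 + 8000/17) = -126500 + 7864/17 = -2142636/17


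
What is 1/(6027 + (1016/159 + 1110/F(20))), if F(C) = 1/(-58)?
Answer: -159/9277111 ≈ -1.7139e-5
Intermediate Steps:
F(C) = -1/58
1/(6027 + (1016/159 + 1110/F(20))) = 1/(6027 + (1016/159 + 1110/(-1/58))) = 1/(6027 + (1016*(1/159) + 1110*(-58))) = 1/(6027 + (1016/159 - 64380)) = 1/(6027 - 10235404/159) = 1/(-9277111/159) = -159/9277111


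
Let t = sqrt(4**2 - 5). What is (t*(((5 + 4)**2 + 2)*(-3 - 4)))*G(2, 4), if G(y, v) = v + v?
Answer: -4648*sqrt(11) ≈ -15416.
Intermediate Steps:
G(y, v) = 2*v
t = sqrt(11) (t = sqrt(16 - 5) = sqrt(11) ≈ 3.3166)
(t*(((5 + 4)**2 + 2)*(-3 - 4)))*G(2, 4) = (sqrt(11)*(((5 + 4)**2 + 2)*(-3 - 4)))*(2*4) = (sqrt(11)*((9**2 + 2)*(-7)))*8 = (sqrt(11)*((81 + 2)*(-7)))*8 = (sqrt(11)*(83*(-7)))*8 = (sqrt(11)*(-581))*8 = -581*sqrt(11)*8 = -4648*sqrt(11)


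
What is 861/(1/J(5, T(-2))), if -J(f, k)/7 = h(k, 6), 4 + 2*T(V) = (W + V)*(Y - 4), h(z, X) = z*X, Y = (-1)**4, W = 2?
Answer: 72324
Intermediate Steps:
Y = 1
h(z, X) = X*z
T(V) = -5 - 3*V/2 (T(V) = -2 + ((2 + V)*(1 - 4))/2 = -2 + ((2 + V)*(-3))/2 = -2 + (-6 - 3*V)/2 = -2 + (-3 - 3*V/2) = -5 - 3*V/2)
J(f, k) = -42*k
861/(1/J(5, T(-2))) = 861/(1/(-42*(-5 - 3/2*(-2)))) = 861/(1/(-42*(-5 + 3))) = 861/(1/(-42*(-2))) = 861/(1/84) = 861*84 = 72324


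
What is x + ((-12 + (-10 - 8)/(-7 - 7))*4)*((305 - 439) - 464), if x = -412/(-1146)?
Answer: 102797642/4011 ≈ 25629.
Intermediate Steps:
x = 206/573 (x = -412*(-1/1146) = 206/573 ≈ 0.35951)
x + ((-12 + (-10 - 8)/(-7 - 7))*4)*((305 - 439) - 464) = 206/573 + ((-12 + (-10 - 8)/(-7 - 7))*4)*((305 - 439) - 464) = 206/573 + ((-12 - 18/(-14))*4)*(-134 - 464) = 206/573 + ((-12 - 18*(-1/14))*4)*(-598) = 206/573 + ((-12 + 9/7)*4)*(-598) = 206/573 - 75/7*4*(-598) = 206/573 - 300/7*(-598) = 206/573 + 179400/7 = 102797642/4011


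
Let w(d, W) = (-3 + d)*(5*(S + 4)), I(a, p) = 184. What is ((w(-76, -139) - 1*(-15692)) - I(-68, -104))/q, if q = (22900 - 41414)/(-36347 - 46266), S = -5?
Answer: 1313794539/18514 ≈ 70962.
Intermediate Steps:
w(d, W) = 15 - 5*d (w(d, W) = (-3 + d)*(5*(-5 + 4)) = (-3 + d)*(5*(-1)) = (-3 + d)*(-5) = 15 - 5*d)
q = 18514/82613 (q = -18514/(-82613) = -18514*(-1/82613) = 18514/82613 ≈ 0.22411)
((w(-76, -139) - 1*(-15692)) - I(-68, -104))/q = (((15 - 5*(-76)) - 1*(-15692)) - 1*184)/(18514/82613) = (((15 + 380) + 15692) - 184)*(82613/18514) = ((395 + 15692) - 184)*(82613/18514) = (16087 - 184)*(82613/18514) = 15903*(82613/18514) = 1313794539/18514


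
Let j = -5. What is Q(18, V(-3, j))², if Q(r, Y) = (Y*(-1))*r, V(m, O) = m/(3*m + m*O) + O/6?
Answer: 576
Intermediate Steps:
V(m, O) = O/6 + m/(3*m + O*m) (V(m, O) = m/(3*m + O*m) + O*(⅙) = m/(3*m + O*m) + O/6 = O/6 + m/(3*m + O*m))
Q(r, Y) = -Y*r (Q(r, Y) = (-Y)*r = -Y*r)
Q(18, V(-3, j))² = (-1*(6 + (-5)² + 3*(-5))/(6*(3 - 5))*18)² = (-1*(⅙)*(6 + 25 - 15)/(-2)*18)² = (-1*(⅙)*(-½)*16*18)² = (-1*(-4/3)*18)² = 24² = 576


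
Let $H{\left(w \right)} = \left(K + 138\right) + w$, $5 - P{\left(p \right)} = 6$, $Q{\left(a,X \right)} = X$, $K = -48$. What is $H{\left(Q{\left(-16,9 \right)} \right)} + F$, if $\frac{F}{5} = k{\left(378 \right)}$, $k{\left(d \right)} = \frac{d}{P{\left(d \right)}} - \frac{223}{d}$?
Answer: $- \frac{678113}{378} \approx -1793.9$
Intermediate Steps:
$P{\left(p \right)} = -1$ ($P{\left(p \right)} = 5 - 6 = -1$)
$k{\left(d \right)} = - d - \frac{223}{d}$ ($k{\left(d \right)} = \frac{d}{-1} - \frac{223}{d} = d \left(-1\right) - \frac{223}{d} = - d - \frac{223}{d}$)
$F = - \frac{715535}{378}$ ($F = 5 \left(\left(-1\right) 378 - \frac{223}{378}\right) = 5 \left(-378 - \frac{223}{378}\right) = 5 \left(- \frac{143107}{378}\right) = - \frac{715535}{378} \approx -1892.9$)
$H{\left(w \right)} = 90 + w$ ($H{\left(w \right)} = \left(-48 + 138\right) + w = 90 + w$)
$H{\left(Q{\left(-16,9 \right)} \right)} + F = \left(90 + 9\right) - \frac{715535}{378} = 99 - \frac{715535}{378} = - \frac{678113}{378}$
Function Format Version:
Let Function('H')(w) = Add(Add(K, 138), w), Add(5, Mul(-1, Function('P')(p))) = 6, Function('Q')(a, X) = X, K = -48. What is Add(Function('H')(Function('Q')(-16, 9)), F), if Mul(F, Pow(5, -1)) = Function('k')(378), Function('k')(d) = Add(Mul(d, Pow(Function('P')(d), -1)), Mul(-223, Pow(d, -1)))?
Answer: Rational(-678113, 378) ≈ -1793.9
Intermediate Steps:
Function('P')(p) = -1 (Function('P')(p) = Add(5, Mul(-1, 6)) = Add(5, -6) = -1)
Function('k')(d) = Add(Mul(-1, d), Mul(-223, Pow(d, -1))) (Function('k')(d) = Add(Mul(d, Pow(-1, -1)), Mul(-223, Pow(d, -1))) = Add(Mul(d, -1), Mul(-223, Pow(d, -1))) = Add(Mul(-1, d), Mul(-223, Pow(d, -1))))
F = Rational(-715535, 378) (F = Mul(5, Add(Mul(-1, 378), Mul(-223, Pow(378, -1)))) = Mul(5, Add(-378, Mul(-223, Rational(1, 378)))) = Mul(5, Add(-378, Rational(-223, 378))) = Mul(5, Rational(-143107, 378)) = Rational(-715535, 378) ≈ -1892.9)
Function('H')(w) = Add(90, w) (Function('H')(w) = Add(Add(-48, 138), w) = Add(90, w))
Add(Function('H')(Function('Q')(-16, 9)), F) = Add(Add(90, 9), Rational(-715535, 378)) = Add(99, Rational(-715535, 378)) = Rational(-678113, 378)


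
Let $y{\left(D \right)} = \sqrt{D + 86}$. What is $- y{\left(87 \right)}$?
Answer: $- \sqrt{173} \approx -13.153$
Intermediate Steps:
$y{\left(D \right)} = \sqrt{86 + D}$
$- y{\left(87 \right)} = - \sqrt{86 + 87} = - \sqrt{173}$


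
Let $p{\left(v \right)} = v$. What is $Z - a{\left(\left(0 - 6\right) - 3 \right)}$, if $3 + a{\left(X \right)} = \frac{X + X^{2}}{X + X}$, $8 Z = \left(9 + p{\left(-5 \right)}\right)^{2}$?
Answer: $9$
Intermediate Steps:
$Z = 2$ ($Z = \frac{\left(9 - 5\right)^{2}}{8} = \frac{4^{2}}{8} = \frac{1}{8} \cdot 16 = 2$)
$a{\left(X \right)} = -3 + \frac{X + X^{2}}{2 X}$ ($a{\left(X \right)} = -3 + \frac{X + X^{2}}{X + X} = -3 + \frac{X + X^{2}}{2 X}$)
$Z - a{\left(\left(0 - 6\right) - 3 \right)} = 2 - \left(- \frac{5}{2} + \frac{\left(0 - 6\right) - 3}{2}\right) = 2 - \left(- \frac{5}{2} + \frac{-6 - 3}{2}\right) = 2 - \left(- \frac{5}{2} + \frac{1}{2} \left(-9\right)\right) = 2 - \left(- \frac{5}{2} - \frac{9}{2}\right) = 2 - -7 = 2 + 7 = 9$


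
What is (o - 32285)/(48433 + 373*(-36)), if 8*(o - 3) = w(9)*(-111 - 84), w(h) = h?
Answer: -260011/280040 ≈ -0.92848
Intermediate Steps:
o = -1731/8 (o = 3 + (9*(-111 - 84))/8 = 3 + (9*(-195))/8 = 3 + (1/8)*(-1755) = 3 - 1755/8 = -1731/8 ≈ -216.38)
(o - 32285)/(48433 + 373*(-36)) = (-1731/8 - 32285)/(48433 + 373*(-36)) = -260011/(8*(48433 - 13428)) = -260011/8/35005 = -260011/8*1/35005 = -260011/280040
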